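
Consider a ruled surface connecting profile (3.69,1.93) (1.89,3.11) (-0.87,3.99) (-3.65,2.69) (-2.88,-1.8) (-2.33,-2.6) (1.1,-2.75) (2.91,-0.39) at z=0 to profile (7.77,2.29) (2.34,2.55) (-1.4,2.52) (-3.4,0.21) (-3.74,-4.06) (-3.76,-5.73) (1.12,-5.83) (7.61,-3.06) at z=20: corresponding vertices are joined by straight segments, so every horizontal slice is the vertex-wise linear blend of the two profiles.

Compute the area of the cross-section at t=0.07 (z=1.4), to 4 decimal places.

Cross-section at t=0.07: each vertex is (1-t)·p0[i] + t·p1[i].
  v1: (1-0.07)·(3.69,1.93) + 0.07·(7.77,2.29) = (3.9756,1.9552)
  v2: (1-0.07)·(1.89,3.11) + 0.07·(2.34,2.55) = (1.9215,3.0708)
  v3: (1-0.07)·(-0.87,3.99) + 0.07·(-1.4,2.52) = (-0.9071,3.8871)
  v4: (1-0.07)·(-3.65,2.69) + 0.07·(-3.4,0.21) = (-3.6325,2.5164)
  v5: (1-0.07)·(-2.88,-1.8) + 0.07·(-3.74,-4.06) = (-2.9402,-1.9582)
  v6: (1-0.07)·(-2.33,-2.6) + 0.07·(-3.76,-5.73) = (-2.4301,-2.8191)
  v7: (1-0.07)·(1.1,-2.75) + 0.07·(1.12,-5.83) = (1.1014,-2.9656)
  v8: (1-0.07)·(2.91,-0.39) + 0.07·(7.61,-3.06) = (3.2390,-0.5769)
Shoelace sum Σ(x_i·y_{i+1} − x_{i+1}·y_i):
  i=1: 3.9756·3.0708 − 1.9215·1.9552 = +8.4514 (running +8.4514)
  i=2: 1.9215·3.8871 − -0.9071·3.0708 = +10.2546 (running +18.7059)
  i=3: -0.9071·2.5164 − -3.6325·3.8871 = +11.8373 (running +30.5432)
  i=4: -3.6325·-1.9582 − -2.9402·2.5164 = +14.5119 (running +45.0551)
  i=5: -2.9402·-2.8191 − -2.4301·-1.9582 = +3.5301 (running +48.5852)
  i=6: -2.4301·-2.9656 − 1.1014·-2.8191 = +10.3117 (running +58.8968)
  i=7: 1.1014·-0.5769 − 3.2390·-2.9656 = +8.9702 (running +67.8670)
  i=8: 3.2390·1.9552 − 3.9756·-0.5769 = +8.6264 (running +76.4934)
Area = |Σ|/2 = |76.4934|/2 = 38.2467

Area at t=0.07: 38.2467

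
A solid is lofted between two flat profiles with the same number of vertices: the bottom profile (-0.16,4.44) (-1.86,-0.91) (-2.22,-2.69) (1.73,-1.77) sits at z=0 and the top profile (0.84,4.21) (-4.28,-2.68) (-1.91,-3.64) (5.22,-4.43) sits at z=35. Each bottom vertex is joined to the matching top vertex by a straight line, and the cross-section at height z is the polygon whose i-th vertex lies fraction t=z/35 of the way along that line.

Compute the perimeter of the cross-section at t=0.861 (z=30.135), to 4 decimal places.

Cross-section at t=0.861: each vertex is (1-t)·p0[i] + t·p1[i].
  v1: (1-0.861)·(-0.16,4.44) + 0.861·(0.84,4.21) = (0.7010,4.2420)
  v2: (1-0.861)·(-1.86,-0.91) + 0.861·(-4.28,-2.68) = (-3.9436,-2.4340)
  v3: (1-0.861)·(-2.22,-2.69) + 0.861·(-1.91,-3.64) = (-1.9531,-3.5080)
  v4: (1-0.861)·(1.73,-1.77) + 0.861·(5.22,-4.43) = (4.7349,-4.0603)
Perimeter = Σ |v_{i+1} − v_i|:
  edge 1→2: √(-4.6446² + -6.6759²) = 8.1327 (running 8.1327)
  edge 2→3: √(1.9905² + -1.0740²) = 2.2618 (running 10.3945)
  edge 3→4: √(6.6880² + -0.5523²) = 6.7107 (running 17.1052)
  edge 4→1: √(-4.0339² + 8.3022²) = 9.2303 (running 26.3356)
Perimeter = 26.3356

Perimeter at t=0.861: 26.3356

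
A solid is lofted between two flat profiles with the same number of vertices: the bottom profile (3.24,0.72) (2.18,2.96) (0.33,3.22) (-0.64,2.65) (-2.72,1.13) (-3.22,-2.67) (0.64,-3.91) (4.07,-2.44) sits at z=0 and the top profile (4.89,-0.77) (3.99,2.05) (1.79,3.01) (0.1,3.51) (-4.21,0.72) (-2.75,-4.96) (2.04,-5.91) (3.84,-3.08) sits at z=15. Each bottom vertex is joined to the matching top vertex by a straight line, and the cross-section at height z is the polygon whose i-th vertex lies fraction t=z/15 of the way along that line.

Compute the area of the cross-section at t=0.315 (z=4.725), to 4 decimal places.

Cross-section at t=0.315: each vertex is (1-t)·p0[i] + t·p1[i].
  v1: (1-0.315)·(3.24,0.72) + 0.315·(4.89,-0.77) = (3.7598,0.2507)
  v2: (1-0.315)·(2.18,2.96) + 0.315·(3.99,2.05) = (2.7502,2.6734)
  v3: (1-0.315)·(0.33,3.22) + 0.315·(1.79,3.01) = (0.7899,3.1539)
  v4: (1-0.315)·(-0.64,2.65) + 0.315·(0.1,3.51) = (-0.4069,2.9209)
  v5: (1-0.315)·(-2.72,1.13) + 0.315·(-4.21,0.72) = (-3.1894,1.0009)
  v6: (1-0.315)·(-3.22,-2.67) + 0.315·(-2.75,-4.96) = (-3.0720,-3.3914)
  v7: (1-0.315)·(0.64,-3.91) + 0.315·(2.04,-5.91) = (1.0810,-4.5400)
  v8: (1-0.315)·(4.07,-2.44) + 0.315·(3.84,-3.08) = (3.9976,-2.6416)
Shoelace sum Σ(x_i·y_{i+1} − x_{i+1}·y_i):
  i=1: 3.7598·2.6734 − 2.7502·0.2507 = +9.3618 (running +9.3618)
  i=2: 2.7502·3.1539 − 0.7899·2.6734 = +6.5619 (running +15.9237)
  i=3: 0.7899·2.9209 − -0.4069·3.1539 = +3.5905 (running +19.5142)
  i=4: -0.4069·1.0009 − -3.1894·2.9209 = +8.9085 (running +28.4227)
  i=5: -3.1894·-3.3914 − -3.0720·1.0009 = +13.8908 (running +42.3135)
  i=6: -3.0720·-4.5400 − 1.0810·-3.3914 = +17.6127 (running +59.9262)
  i=7: 1.0810·-2.6416 − 3.9976·-4.5400 = +15.2933 (running +75.2195)
  i=8: 3.9976·0.2507 − 3.7598·-2.6416 = +10.9337 (running +86.1532)
Area = |Σ|/2 = |86.1532|/2 = 43.0766

Area at t=0.315: 43.0766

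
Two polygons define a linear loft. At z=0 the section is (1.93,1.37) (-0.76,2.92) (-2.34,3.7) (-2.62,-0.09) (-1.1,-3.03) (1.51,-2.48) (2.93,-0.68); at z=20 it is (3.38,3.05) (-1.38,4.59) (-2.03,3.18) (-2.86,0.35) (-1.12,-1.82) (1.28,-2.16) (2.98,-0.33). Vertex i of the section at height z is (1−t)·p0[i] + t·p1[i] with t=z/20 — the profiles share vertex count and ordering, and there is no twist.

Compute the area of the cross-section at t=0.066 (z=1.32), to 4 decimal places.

Cross-section at t=0.066: each vertex is (1-t)·p0[i] + t·p1[i].
  v1: (1-0.066)·(1.93,1.37) + 0.066·(3.38,3.05) = (2.0257,1.4809)
  v2: (1-0.066)·(-0.76,2.92) + 0.066·(-1.38,4.59) = (-0.8009,3.0302)
  v3: (1-0.066)·(-2.34,3.7) + 0.066·(-2.03,3.18) = (-2.3195,3.6657)
  v4: (1-0.066)·(-2.62,-0.09) + 0.066·(-2.86,0.35) = (-2.6358,-0.0610)
  v5: (1-0.066)·(-1.1,-3.03) + 0.066·(-1.12,-1.82) = (-1.1013,-2.9501)
  v6: (1-0.066)·(1.51,-2.48) + 0.066·(1.28,-2.16) = (1.4948,-2.4589)
  v7: (1-0.066)·(2.93,-0.68) + 0.066·(2.98,-0.33) = (2.9333,-0.6569)
Shoelace sum Σ(x_i·y_{i+1} − x_{i+1}·y_i):
  i=1: 2.0257·3.0302 − -0.8009·1.4809 = +7.3244 (running +7.3244)
  i=2: -0.8009·3.6657 − -2.3195·3.0302 = +4.0928 (running +11.4172)
  i=3: -2.3195·-0.0610 − -2.6358·3.6657 = +9.8035 (running +21.2207)
  i=4: -2.6358·-2.9501 − -1.1013·-0.0610 = +7.7090 (running +28.9297)
  i=5: -1.1013·-2.4589 − 1.4948·-2.9501 = +7.1179 (running +36.0476)
  i=6: 1.4948·-0.6569 − 2.9333·-2.4589 = +6.2307 (running +42.2783)
  i=7: 2.9333·1.4809 − 2.0257·-0.6569 = +5.6745 (running +47.9529)
Area = |Σ|/2 = |47.9529|/2 = 23.9764

Area at t=0.066: 23.9764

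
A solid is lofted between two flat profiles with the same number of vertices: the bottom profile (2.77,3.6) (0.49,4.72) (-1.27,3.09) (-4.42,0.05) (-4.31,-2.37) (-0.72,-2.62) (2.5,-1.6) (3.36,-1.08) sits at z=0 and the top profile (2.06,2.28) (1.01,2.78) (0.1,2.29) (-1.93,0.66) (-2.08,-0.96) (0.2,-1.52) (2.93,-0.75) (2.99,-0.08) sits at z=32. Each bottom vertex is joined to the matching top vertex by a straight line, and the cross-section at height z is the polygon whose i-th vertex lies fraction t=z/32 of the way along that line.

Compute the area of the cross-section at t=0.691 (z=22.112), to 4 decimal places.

Cross-section at t=0.691: each vertex is (1-t)·p0[i] + t·p1[i].
  v1: (1-0.691)·(2.77,3.6) + 0.691·(2.06,2.28) = (2.2794,2.6879)
  v2: (1-0.691)·(0.49,4.72) + 0.691·(1.01,2.78) = (0.8493,3.3795)
  v3: (1-0.691)·(-1.27,3.09) + 0.691·(0.1,2.29) = (-0.3233,2.5372)
  v4: (1-0.691)·(-4.42,0.05) + 0.691·(-1.93,0.66) = (-2.6994,0.4715)
  v5: (1-0.691)·(-4.31,-2.37) + 0.691·(-2.08,-0.96) = (-2.7691,-1.3957)
  v6: (1-0.691)·(-0.72,-2.62) + 0.691·(0.2,-1.52) = (-0.0843,-1.8599)
  v7: (1-0.691)·(2.5,-1.6) + 0.691·(2.93,-0.75) = (2.7971,-1.0127)
  v8: (1-0.691)·(3.36,-1.08) + 0.691·(2.99,-0.08) = (3.1043,-0.3890)
Shoelace sum Σ(x_i·y_{i+1} − x_{i+1}·y_i):
  i=1: 2.2794·3.3795 − 0.8493·2.6879 = +5.4202 (running +5.4202)
  i=2: 0.8493·2.5372 − -0.3233·3.3795 = +3.2476 (running +8.6678)
  i=3: -0.3233·0.4715 − -2.6994·2.5372 = +6.6965 (running +15.3643)
  i=4: -2.6994·-1.3957 − -2.7691·0.4715 = +5.0732 (running +20.4375)
  i=5: -2.7691·-1.8599 − -0.0843·-1.3957 = +5.0326 (running +25.4701)
  i=6: -0.0843·-1.0127 − 2.7971·-1.8599 = +5.2877 (running +30.7578)
  i=7: 2.7971·-0.3890 − 3.1043·-1.0127 = +2.0555 (running +32.8133)
  i=8: 3.1043·2.6879 − 2.2794·-0.3890 = +9.2307 (running +42.0440)
Area = |Σ|/2 = |42.0440|/2 = 21.0220

Area at t=0.691: 21.0220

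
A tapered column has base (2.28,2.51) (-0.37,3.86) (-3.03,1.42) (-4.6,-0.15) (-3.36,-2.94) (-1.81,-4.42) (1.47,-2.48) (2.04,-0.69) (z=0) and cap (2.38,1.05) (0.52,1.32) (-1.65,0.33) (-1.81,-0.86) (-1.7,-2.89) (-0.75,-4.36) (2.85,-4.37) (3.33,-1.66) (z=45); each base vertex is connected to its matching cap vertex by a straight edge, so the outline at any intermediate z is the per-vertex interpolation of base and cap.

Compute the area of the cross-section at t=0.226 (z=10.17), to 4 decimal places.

Area at t=0.226: 33.0870

Cross-section at t=0.226: each vertex is (1-t)·p0[i] + t·p1[i].
  v1: (1-0.226)·(2.28,2.51) + 0.226·(2.38,1.05) = (2.3026,2.1800)
  v2: (1-0.226)·(-0.37,3.86) + 0.226·(0.52,1.32) = (-0.1689,3.2860)
  v3: (1-0.226)·(-3.03,1.42) + 0.226·(-1.65,0.33) = (-2.7181,1.1737)
  v4: (1-0.226)·(-4.6,-0.15) + 0.226·(-1.81,-0.86) = (-3.9695,-0.3105)
  v5: (1-0.226)·(-3.36,-2.94) + 0.226·(-1.7,-2.89) = (-2.9848,-2.9287)
  v6: (1-0.226)·(-1.81,-4.42) + 0.226·(-0.75,-4.36) = (-1.5704,-4.4064)
  v7: (1-0.226)·(1.47,-2.48) + 0.226·(2.85,-4.37) = (1.7819,-2.9071)
  v8: (1-0.226)·(2.04,-0.69) + 0.226·(3.33,-1.66) = (2.3315,-0.9092)
Shoelace sum Σ(x_i·y_{i+1} − x_{i+1}·y_i):
  i=1: 2.3026·3.2860 − -0.1689·2.1800 = +7.9344 (running +7.9344)
  i=2: -0.1689·1.1737 − -2.7181·3.2860 = +8.7334 (running +16.6678)
  i=3: -2.7181·-0.3105 − -3.9695·1.1737 = +5.5027 (running +22.1705)
  i=4: -3.9695·-2.9287 − -2.9848·-0.3105 = +10.6987 (running +32.8692)
  i=5: -2.9848·-4.4064 − -1.5704·-2.9287 = +8.5532 (running +41.4223)
  i=6: -1.5704·-2.9071 − 1.7819·-4.4064 = +12.4172 (running +53.8396)
  i=7: 1.7819·-0.9092 − 2.3315·-2.9071 = +5.1580 (running +58.9976)
  i=8: 2.3315·2.1800 − 2.3026·-0.9092 = +7.1764 (running +66.1740)
Area = |Σ|/2 = |66.1740|/2 = 33.0870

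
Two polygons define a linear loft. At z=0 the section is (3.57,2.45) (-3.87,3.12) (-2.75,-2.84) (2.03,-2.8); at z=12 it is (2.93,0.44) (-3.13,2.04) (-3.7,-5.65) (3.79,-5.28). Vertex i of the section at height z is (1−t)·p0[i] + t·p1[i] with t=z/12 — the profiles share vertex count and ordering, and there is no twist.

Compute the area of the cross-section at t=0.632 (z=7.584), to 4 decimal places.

Area at t=0.632: 41.1348

Cross-section at t=0.632: each vertex is (1-t)·p0[i] + t·p1[i].
  v1: (1-0.632)·(3.57,2.45) + 0.632·(2.93,0.44) = (3.1655,1.1797)
  v2: (1-0.632)·(-3.87,3.12) + 0.632·(-3.13,2.04) = (-3.4023,2.4374)
  v3: (1-0.632)·(-2.75,-2.84) + 0.632·(-3.7,-5.65) = (-3.3504,-4.6159)
  v4: (1-0.632)·(2.03,-2.8) + 0.632·(3.79,-5.28) = (3.1423,-4.3674)
Shoelace sum Σ(x_i·y_{i+1} − x_{i+1}·y_i):
  i=1: 3.1655·2.4374 − -3.4023·1.1797 = +11.7294 (running +11.7294)
  i=2: -3.4023·-4.6159 − -3.3504·2.4374 = +23.8712 (running +35.6006)
  i=3: -3.3504·-4.3674 − 3.1423·-4.6159 = +29.1371 (running +64.7378)
  i=4: 3.1423·1.1797 − 3.1655·-4.3674 = +17.5319 (running +82.2696)
Area = |Σ|/2 = |82.2696|/2 = 41.1348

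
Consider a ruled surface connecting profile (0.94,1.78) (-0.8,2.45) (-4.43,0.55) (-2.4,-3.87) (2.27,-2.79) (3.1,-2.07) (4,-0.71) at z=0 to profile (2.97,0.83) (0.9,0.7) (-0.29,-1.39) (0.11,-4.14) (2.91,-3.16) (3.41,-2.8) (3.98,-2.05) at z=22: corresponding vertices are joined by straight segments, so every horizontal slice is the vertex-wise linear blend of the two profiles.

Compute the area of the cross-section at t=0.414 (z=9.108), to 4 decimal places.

Cross-section at t=0.414: each vertex is (1-t)·p0[i] + t·p1[i].
  v1: (1-0.414)·(0.94,1.78) + 0.414·(2.97,0.83) = (1.7804,1.3867)
  v2: (1-0.414)·(-0.8,2.45) + 0.414·(0.9,0.7) = (-0.0962,1.7255)
  v3: (1-0.414)·(-4.43,0.55) + 0.414·(-0.29,-1.39) = (-2.7160,-0.2532)
  v4: (1-0.414)·(-2.4,-3.87) + 0.414·(0.11,-4.14) = (-1.3609,-3.9818)
  v5: (1-0.414)·(2.27,-2.79) + 0.414·(2.91,-3.16) = (2.5350,-2.9432)
  v6: (1-0.414)·(3.1,-2.07) + 0.414·(3.41,-2.8) = (3.2283,-2.3722)
  v7: (1-0.414)·(4,-0.71) + 0.414·(3.98,-2.05) = (3.9917,-1.2648)
Shoelace sum Σ(x_i·y_{i+1} − x_{i+1}·y_i):
  i=1: 1.7804·1.7255 − -0.0962·1.3867 = +3.2055 (running +3.2055)
  i=2: -0.0962·-0.2532 − -2.7160·1.7255 = +4.7109 (running +7.9164)
  i=3: -2.7160·-3.9818 − -1.3609·-0.2532 = +10.4702 (running +18.3866)
  i=4: -1.3609·-2.9432 − 2.5350·-3.9818 = +14.0989 (running +32.4855)
  i=5: 2.5350·-2.3722 − 3.2283·-2.9432 = +3.4881 (running +35.9736)
  i=6: 3.2283·-1.2648 − 3.9917·-2.3722 = +5.3862 (running +41.3597)
  i=7: 3.9917·1.3867 − 1.7804·-1.2648 = +7.7871 (running +49.1469)
Area = |Σ|/2 = |49.1469|/2 = 24.5734

Area at t=0.414: 24.5734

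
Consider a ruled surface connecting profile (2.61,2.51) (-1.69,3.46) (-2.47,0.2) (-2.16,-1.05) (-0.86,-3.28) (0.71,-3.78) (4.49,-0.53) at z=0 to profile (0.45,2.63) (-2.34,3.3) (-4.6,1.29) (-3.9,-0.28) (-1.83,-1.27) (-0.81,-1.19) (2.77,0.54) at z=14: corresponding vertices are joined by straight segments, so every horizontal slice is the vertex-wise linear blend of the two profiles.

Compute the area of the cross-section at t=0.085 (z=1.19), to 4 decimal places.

Area at t=0.085: 31.6507

Cross-section at t=0.085: each vertex is (1-t)·p0[i] + t·p1[i].
  v1: (1-0.085)·(2.61,2.51) + 0.085·(0.45,2.63) = (2.4264,2.5202)
  v2: (1-0.085)·(-1.69,3.46) + 0.085·(-2.34,3.3) = (-1.7453,3.4464)
  v3: (1-0.085)·(-2.47,0.2) + 0.085·(-4.6,1.29) = (-2.6511,0.2927)
  v4: (1-0.085)·(-2.16,-1.05) + 0.085·(-3.9,-0.28) = (-2.3079,-0.9846)
  v5: (1-0.085)·(-0.86,-3.28) + 0.085·(-1.83,-1.27) = (-0.9425,-3.1092)
  v6: (1-0.085)·(0.71,-3.78) + 0.085·(-0.81,-1.19) = (0.5808,-3.5598)
  v7: (1-0.085)·(4.49,-0.53) + 0.085·(2.77,0.54) = (4.3438,-0.4391)
Shoelace sum Σ(x_i·y_{i+1} − x_{i+1}·y_i):
  i=1: 2.4264·3.4464 − -1.7453·2.5202 = +12.7607 (running +12.7607)
  i=2: -1.7453·0.2927 − -2.6511·3.4464 = +8.6258 (running +21.3866)
  i=3: -2.6511·-0.9846 − -2.3079·0.2927 = +3.2855 (running +24.6721)
  i=4: -2.3079·-3.1092 − -0.9425·-0.9846 = +6.2477 (running +30.9198)
  i=5: -0.9425·-3.5598 − 0.5808·-3.1092 = +5.1608 (running +36.0805)
  i=6: 0.5808·-0.4391 − 4.3438·-3.5598 = +15.2083 (running +51.2888)
  i=7: 4.3438·2.5202 − 2.4264·-0.4391 = +12.0126 (running +63.3014)
Area = |Σ|/2 = |63.3014|/2 = 31.6507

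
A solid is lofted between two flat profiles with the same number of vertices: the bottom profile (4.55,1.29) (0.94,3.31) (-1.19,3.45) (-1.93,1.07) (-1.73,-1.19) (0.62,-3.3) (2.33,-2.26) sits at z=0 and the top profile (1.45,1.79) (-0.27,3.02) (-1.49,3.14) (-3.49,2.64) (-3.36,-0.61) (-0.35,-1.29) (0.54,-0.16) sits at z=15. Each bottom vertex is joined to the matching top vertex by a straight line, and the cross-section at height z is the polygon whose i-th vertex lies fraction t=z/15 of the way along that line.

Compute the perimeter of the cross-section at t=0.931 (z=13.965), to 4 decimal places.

Cross-section at t=0.931: each vertex is (1-t)·p0[i] + t·p1[i].
  v1: (1-0.931)·(4.55,1.29) + 0.931·(1.45,1.79) = (1.6639,1.7555)
  v2: (1-0.931)·(0.94,3.31) + 0.931·(-0.27,3.02) = (-0.1865,3.0400)
  v3: (1-0.931)·(-1.19,3.45) + 0.931·(-1.49,3.14) = (-1.4693,3.1614)
  v4: (1-0.931)·(-1.93,1.07) + 0.931·(-3.49,2.64) = (-3.3824,2.5317)
  v5: (1-0.931)·(-1.73,-1.19) + 0.931·(-3.36,-0.61) = (-3.2475,-0.6500)
  v6: (1-0.931)·(0.62,-3.3) + 0.931·(-0.35,-1.29) = (-0.2831,-1.4287)
  v7: (1-0.931)·(2.33,-2.26) + 0.931·(0.54,-0.16) = (0.6635,-0.3049)
Perimeter = Σ |v_{i+1} − v_i|:
  edge 1→2: √(-1.8504² + 1.2845²) = 2.2526 (running 2.2526)
  edge 2→3: √(-1.2828² + 0.1214²) = 1.2885 (running 3.5411)
  edge 3→4: √(-1.9131² + -0.6297²) = 2.0140 (running 5.5551)
  edge 4→5: √(0.1348² + -3.1817²) = 3.1845 (running 8.7397)
  edge 5→6: √(2.9645² + -0.7787²) = 3.0650 (running 11.8047)
  edge 6→7: √(0.9466² + 1.1238²) = 1.4693 (running 13.2740)
  edge 7→1: √(1.0004² + 2.0604²) = 2.2904 (running 15.5644)
Perimeter = 15.5644

Perimeter at t=0.931: 15.5644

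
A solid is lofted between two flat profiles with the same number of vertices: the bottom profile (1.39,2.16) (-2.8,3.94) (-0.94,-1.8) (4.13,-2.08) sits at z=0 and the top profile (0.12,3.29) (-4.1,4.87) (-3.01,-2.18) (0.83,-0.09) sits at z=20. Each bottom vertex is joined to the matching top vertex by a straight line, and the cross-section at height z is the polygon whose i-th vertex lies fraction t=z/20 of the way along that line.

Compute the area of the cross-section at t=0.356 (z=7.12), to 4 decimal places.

Area at t=0.356: 21.3601

Cross-section at t=0.356: each vertex is (1-t)·p0[i] + t·p1[i].
  v1: (1-0.356)·(1.39,2.16) + 0.356·(0.12,3.29) = (0.9379,2.5623)
  v2: (1-0.356)·(-2.8,3.94) + 0.356·(-4.1,4.87) = (-3.2628,4.2711)
  v3: (1-0.356)·(-0.94,-1.8) + 0.356·(-3.01,-2.18) = (-1.6769,-1.9353)
  v4: (1-0.356)·(4.13,-2.08) + 0.356·(0.83,-0.09) = (2.9552,-1.3716)
Shoelace sum Σ(x_i·y_{i+1} − x_{i+1}·y_i):
  i=1: 0.9379·4.2711 − -3.2628·2.5623 = +12.3660 (running +12.3660)
  i=2: -3.2628·-1.9353 − -1.6769·4.2711 = +13.4767 (running +25.8427)
  i=3: -1.6769·-1.3716 − 2.9552·-1.9353 = +8.0191 (running +33.8618)
  i=4: 2.9552·2.5623 − 0.9379·-1.3716 = +8.8584 (running +42.7202)
Area = |Σ|/2 = |42.7202|/2 = 21.3601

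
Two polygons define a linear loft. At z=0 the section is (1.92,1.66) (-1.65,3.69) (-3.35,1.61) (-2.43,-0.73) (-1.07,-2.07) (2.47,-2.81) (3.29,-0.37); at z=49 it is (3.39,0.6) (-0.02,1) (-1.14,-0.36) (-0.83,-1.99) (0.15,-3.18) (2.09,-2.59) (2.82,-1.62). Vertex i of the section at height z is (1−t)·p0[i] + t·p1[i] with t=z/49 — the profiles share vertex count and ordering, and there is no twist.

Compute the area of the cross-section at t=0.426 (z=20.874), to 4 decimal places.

Cross-section at t=0.426: each vertex is (1-t)·p0[i] + t·p1[i].
  v1: (1-0.426)·(1.92,1.66) + 0.426·(3.39,0.6) = (2.5462,1.2084)
  v2: (1-0.426)·(-1.65,3.69) + 0.426·(-0.02,1) = (-0.9556,2.5441)
  v3: (1-0.426)·(-3.35,1.61) + 0.426·(-1.14,-0.36) = (-2.4085,0.7708)
  v4: (1-0.426)·(-2.43,-0.73) + 0.426·(-0.83,-1.99) = (-1.7484,-1.2668)
  v5: (1-0.426)·(-1.07,-2.07) + 0.426·(0.15,-3.18) = (-0.5503,-2.5429)
  v6: (1-0.426)·(2.47,-2.81) + 0.426·(2.09,-2.59) = (2.3081,-2.7163)
  v7: (1-0.426)·(3.29,-0.37) + 0.426·(2.82,-1.62) = (3.0898,-0.9025)
Shoelace sum Σ(x_i·y_{i+1} − x_{i+1}·y_i):
  i=1: 2.5462·2.5441 − -0.9556·1.2084 = +7.6325 (running +7.6325)
  i=2: -0.9556·0.7708 − -2.4085·2.5441 = +5.3909 (running +13.0234)
  i=3: -2.4085·-1.2668 − -1.7484·0.7708 = +4.3987 (running +17.4221)
  i=4: -1.7484·-2.5429 − -0.5503·-1.2668 = +3.7489 (running +21.1710)
  i=5: -0.5503·-2.7163 − 2.3081·-2.5429 = +7.3639 (running +28.5349)
  i=6: 2.3081·-0.9025 − 3.0898·-2.7163 = +6.3096 (running +34.8446)
  i=7: 3.0898·1.2084 − 2.5462·-0.9025 = +6.0318 (running +40.8763)
Area = |Σ|/2 = |40.8763|/2 = 20.4382

Area at t=0.426: 20.4382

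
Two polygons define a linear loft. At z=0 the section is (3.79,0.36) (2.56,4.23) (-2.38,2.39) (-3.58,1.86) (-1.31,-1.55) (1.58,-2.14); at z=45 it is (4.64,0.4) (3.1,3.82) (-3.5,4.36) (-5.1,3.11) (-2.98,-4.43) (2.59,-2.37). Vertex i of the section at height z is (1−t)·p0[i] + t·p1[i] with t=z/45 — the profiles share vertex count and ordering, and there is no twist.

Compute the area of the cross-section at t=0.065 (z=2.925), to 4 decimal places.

Cross-section at t=0.065: each vertex is (1-t)·p0[i] + t·p1[i].
  v1: (1-0.065)·(3.79,0.36) + 0.065·(4.64,0.4) = (3.8453,0.3626)
  v2: (1-0.065)·(2.56,4.23) + 0.065·(3.1,3.82) = (2.5951,4.2034)
  v3: (1-0.065)·(-2.38,2.39) + 0.065·(-3.5,4.36) = (-2.4528,2.5181)
  v4: (1-0.065)·(-3.58,1.86) + 0.065·(-5.1,3.11) = (-3.6788,1.9413)
  v5: (1-0.065)·(-1.31,-1.55) + 0.065·(-2.98,-4.43) = (-1.4186,-1.7372)
  v6: (1-0.065)·(1.58,-2.14) + 0.065·(2.59,-2.37) = (1.6457,-2.1550)
Shoelace sum Σ(x_i·y_{i+1} − x_{i+1}·y_i):
  i=1: 3.8453·4.2034 − 2.5951·0.3626 = +15.2219 (running +15.2219)
  i=2: 2.5951·2.5181 − -2.4528·4.2034 = +16.8446 (running +32.0665)
  i=3: -2.4528·1.9413 − -3.6788·2.5181 = +4.5019 (running +36.5684)
  i=4: -3.6788·-1.7372 − -1.4186·1.9413 = +9.1446 (running +45.7130)
  i=5: -1.4186·-2.1550 − 1.6457·-1.7372 = +5.9157 (running +51.6287)
  i=6: 1.6457·0.3626 − 3.8453·-2.1550 = +8.8830 (running +60.5118)
Area = |Σ|/2 = |60.5118|/2 = 30.2559

Area at t=0.065: 30.2559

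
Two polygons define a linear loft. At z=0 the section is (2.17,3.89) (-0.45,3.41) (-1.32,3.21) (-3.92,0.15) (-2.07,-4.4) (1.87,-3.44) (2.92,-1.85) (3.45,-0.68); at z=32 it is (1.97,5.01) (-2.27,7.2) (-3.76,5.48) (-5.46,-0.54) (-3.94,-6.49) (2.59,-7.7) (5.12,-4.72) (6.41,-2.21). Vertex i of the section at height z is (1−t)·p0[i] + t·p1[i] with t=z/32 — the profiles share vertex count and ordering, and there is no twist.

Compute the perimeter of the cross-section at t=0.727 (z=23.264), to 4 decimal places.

Perimeter at t=0.727: 36.3179

Cross-section at t=0.727: each vertex is (1-t)·p0[i] + t·p1[i].
  v1: (1-0.727)·(2.17,3.89) + 0.727·(1.97,5.01) = (2.0246,4.7042)
  v2: (1-0.727)·(-0.45,3.41) + 0.727·(-2.27,7.2) = (-1.7731,6.1653)
  v3: (1-0.727)·(-1.32,3.21) + 0.727·(-3.76,5.48) = (-3.0939,4.8603)
  v4: (1-0.727)·(-3.92,0.15) + 0.727·(-5.46,-0.54) = (-5.0396,-0.3516)
  v5: (1-0.727)·(-2.07,-4.4) + 0.727·(-3.94,-6.49) = (-3.4295,-5.9194)
  v6: (1-0.727)·(1.87,-3.44) + 0.727·(2.59,-7.7) = (2.3934,-6.5370)
  v7: (1-0.727)·(2.92,-1.85) + 0.727·(5.12,-4.72) = (4.5194,-3.9365)
  v8: (1-0.727)·(3.45,-0.68) + 0.727·(6.41,-2.21) = (5.6019,-1.7923)
Perimeter = Σ |v_{i+1} − v_i|:
  edge 1→2: √(-3.7977² + 1.4611²) = 4.0691 (running 4.0691)
  edge 2→3: √(-1.3207² + -1.3050²) = 1.8567 (running 5.9258)
  edge 3→4: √(-1.9457² + -5.2119²) = 5.5633 (running 11.4891)
  edge 4→5: √(1.6101² + -5.5678²) = 5.7959 (running 17.2850)
  edge 5→6: √(5.8229² + -0.6176²) = 5.8556 (running 23.1406)
  edge 6→7: √(2.1260² + 2.6005²) = 3.3589 (running 26.4996)
  edge 7→8: √(1.0825² + 2.1442²) = 2.4019 (running 28.9015)
  edge 8→1: √(-3.5773² + 6.4966²) = 7.4164 (running 36.3179)
Perimeter = 36.3179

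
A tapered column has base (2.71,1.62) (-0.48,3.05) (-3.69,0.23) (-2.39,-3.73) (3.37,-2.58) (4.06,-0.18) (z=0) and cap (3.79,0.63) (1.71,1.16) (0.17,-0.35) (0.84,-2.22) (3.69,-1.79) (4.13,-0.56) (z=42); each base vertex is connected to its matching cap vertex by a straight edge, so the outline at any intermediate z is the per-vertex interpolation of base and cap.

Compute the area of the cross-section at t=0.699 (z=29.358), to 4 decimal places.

Area at t=0.699: 15.5713

Cross-section at t=0.699: each vertex is (1-t)·p0[i] + t·p1[i].
  v1: (1-0.699)·(2.71,1.62) + 0.699·(3.79,0.63) = (3.4649,0.9280)
  v2: (1-0.699)·(-0.48,3.05) + 0.699·(1.71,1.16) = (1.0508,1.7289)
  v3: (1-0.699)·(-3.69,0.23) + 0.699·(0.17,-0.35) = (-0.9919,-0.1754)
  v4: (1-0.699)·(-2.39,-3.73) + 0.699·(0.84,-2.22) = (-0.1322,-2.6745)
  v5: (1-0.699)·(3.37,-2.58) + 0.699·(3.69,-1.79) = (3.5937,-2.0278)
  v6: (1-0.699)·(4.06,-0.18) + 0.699·(4.13,-0.56) = (4.1089,-0.4456)
Shoelace sum Σ(x_i·y_{i+1} − x_{i+1}·y_i):
  i=1: 3.4649·1.7289 − 1.0508·0.9280 = +5.0153 (running +5.0153)
  i=2: 1.0508·-0.1754 − -0.9919·1.7289 = +1.5305 (running +6.5458)
  i=3: -0.9919·-2.6745 − -0.1322·-0.1754 = +2.6295 (running +9.1754)
  i=4: -0.1322·-2.0278 − 3.5937·-2.6745 = +9.8795 (running +19.0548)
  i=5: 3.5937·-0.4456 − 4.1089·-2.0278 = +6.7306 (running +25.7855)
  i=6: 4.1089·0.9280 − 3.4649·-0.4456 = +5.3571 (running +31.1425)
Area = |Σ|/2 = |31.1425|/2 = 15.5713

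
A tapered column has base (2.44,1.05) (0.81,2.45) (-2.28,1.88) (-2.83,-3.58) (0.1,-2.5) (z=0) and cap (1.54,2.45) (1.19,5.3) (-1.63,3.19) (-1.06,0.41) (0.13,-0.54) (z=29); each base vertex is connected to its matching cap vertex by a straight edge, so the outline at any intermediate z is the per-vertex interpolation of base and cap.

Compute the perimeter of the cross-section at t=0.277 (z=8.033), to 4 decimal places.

Cross-section at t=0.277: each vertex is (1-t)·p0[i] + t·p1[i].
  v1: (1-0.277)·(2.44,1.05) + 0.277·(1.54,2.45) = (2.1907,1.4378)
  v2: (1-0.277)·(0.81,2.45) + 0.277·(1.19,5.3) = (0.9153,3.2395)
  v3: (1-0.277)·(-2.28,1.88) + 0.277·(-1.63,3.19) = (-2.0999,2.2429)
  v4: (1-0.277)·(-2.83,-3.58) + 0.277·(-1.06,0.41) = (-2.3397,-2.4748)
  v5: (1-0.277)·(0.1,-2.5) + 0.277·(0.13,-0.54) = (0.1083,-1.9571)
Perimeter = Σ |v_{i+1} − v_i|:
  edge 1→2: √(-1.2754² + 1.8016²) = 2.2074 (running 2.2074)
  edge 2→3: √(-3.0152² + -0.9966²) = 3.1756 (running 5.3831)
  edge 3→4: √(-0.2398² + -4.7176²) = 4.7237 (running 10.1068)
  edge 4→5: √(2.4480² + 0.5177²) = 2.5022 (running 12.6089)
  edge 5→1: √(2.0824² + 3.3949²) = 3.9827 (running 16.5916)
Perimeter = 16.5916

Perimeter at t=0.277: 16.5916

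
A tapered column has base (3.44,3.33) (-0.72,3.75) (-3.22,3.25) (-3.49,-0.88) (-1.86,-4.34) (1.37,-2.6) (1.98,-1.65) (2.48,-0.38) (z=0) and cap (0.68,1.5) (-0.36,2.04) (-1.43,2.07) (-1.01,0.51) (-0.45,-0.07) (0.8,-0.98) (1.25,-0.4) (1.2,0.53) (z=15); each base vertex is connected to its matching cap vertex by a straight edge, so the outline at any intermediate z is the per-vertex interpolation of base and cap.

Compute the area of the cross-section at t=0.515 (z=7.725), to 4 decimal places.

Cross-section at t=0.515: each vertex is (1-t)·p0[i] + t·p1[i].
  v1: (1-0.515)·(3.44,3.33) + 0.515·(0.68,1.5) = (2.0186,2.3876)
  v2: (1-0.515)·(-0.72,3.75) + 0.515·(-0.36,2.04) = (-0.5346,2.8693)
  v3: (1-0.515)·(-3.22,3.25) + 0.515·(-1.43,2.07) = (-2.2982,2.6423)
  v4: (1-0.515)·(-3.49,-0.88) + 0.515·(-1.01,0.51) = (-2.2128,-0.1642)
  v5: (1-0.515)·(-1.86,-4.34) + 0.515·(-0.45,-0.07) = (-1.1339,-2.1409)
  v6: (1-0.515)·(1.37,-2.6) + 0.515·(0.8,-0.98) = (1.0764,-1.7657)
  v7: (1-0.515)·(1.98,-1.65) + 0.515·(1.25,-0.4) = (1.6040,-1.0062)
  v8: (1-0.515)·(2.48,-0.38) + 0.515·(1.2,0.53) = (1.8208,0.0887)
Shoelace sum Σ(x_i·y_{i+1} − x_{i+1}·y_i):
  i=1: 2.0186·2.8693 − -0.5346·2.3876 = +7.0685 (running +7.0685)
  i=2: -0.5346·2.6423 − -2.2982·2.8693 = +5.1816 (running +12.2501)
  i=3: -2.2982·-0.1642 − -2.2128·2.6423 = +6.2241 (running +18.4742)
  i=4: -2.2128·-2.1409 − -1.1339·-0.1642 = +4.5514 (running +23.0256)
  i=5: -1.1339·-1.7657 − 1.0764·-2.1409 = +4.3067 (running +27.3322)
  i=6: 1.0764·-1.0062 − 1.6040·-1.7657 = +1.7491 (running +29.0813)
  i=7: 1.6040·0.0887 − 1.8208·-1.0062 = +1.9744 (running +31.0557)
  i=8: 1.8208·2.3876 − 2.0186·0.0887 = +4.1683 (running +35.2240)
Area = |Σ|/2 = |35.2240|/2 = 17.6120

Area at t=0.515: 17.6120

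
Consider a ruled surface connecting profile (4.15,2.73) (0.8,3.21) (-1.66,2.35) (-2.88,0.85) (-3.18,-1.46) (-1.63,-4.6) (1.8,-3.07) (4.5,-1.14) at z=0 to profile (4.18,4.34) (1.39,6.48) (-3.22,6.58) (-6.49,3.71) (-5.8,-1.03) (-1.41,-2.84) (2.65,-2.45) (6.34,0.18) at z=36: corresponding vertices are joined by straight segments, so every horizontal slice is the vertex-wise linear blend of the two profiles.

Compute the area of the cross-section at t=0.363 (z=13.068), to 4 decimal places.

Cross-section at t=0.363: each vertex is (1-t)·p0[i] + t·p1[i].
  v1: (1-0.363)·(4.15,2.73) + 0.363·(4.18,4.34) = (4.1609,3.3144)
  v2: (1-0.363)·(0.8,3.21) + 0.363·(1.39,6.48) = (1.0142,4.3970)
  v3: (1-0.363)·(-1.66,2.35) + 0.363·(-3.22,6.58) = (-2.2263,3.8855)
  v4: (1-0.363)·(-2.88,0.85) + 0.363·(-6.49,3.71) = (-4.1904,1.8882)
  v5: (1-0.363)·(-3.18,-1.46) + 0.363·(-5.8,-1.03) = (-4.1311,-1.3039)
  v6: (1-0.363)·(-1.63,-4.6) + 0.363·(-1.41,-2.84) = (-1.5501,-3.9611)
  v7: (1-0.363)·(1.8,-3.07) + 0.363·(2.65,-2.45) = (2.1086,-2.8449)
  v8: (1-0.363)·(4.5,-1.14) + 0.363·(6.34,0.18) = (5.1679,-0.6608)
Shoelace sum Σ(x_i·y_{i+1} − x_{i+1}·y_i):
  i=1: 4.1609·4.3970 − 1.0142·3.3144 = +14.9341 (running +14.9341)
  i=2: 1.0142·3.8855 − -2.2263·4.3970 = +13.7295 (running +28.6636)
  i=3: -2.2263·1.8882 − -4.1904·3.8855 = +12.0783 (running +40.7419)
  i=4: -4.1904·-1.3039 − -4.1311·1.8882 = +13.2641 (running +54.0060)
  i=5: -4.1311·-3.9611 − -1.5501·-1.3039 = +14.3424 (running +68.3484)
  i=6: -1.5501·-2.8449 − 2.1086·-3.9611 = +12.7623 (running +81.1106)
  i=7: 2.1086·-0.6608 − 5.1679·-2.8449 = +13.3090 (running +94.4197)
  i=8: 5.1679·3.3144 − 4.1609·-0.6608 = +19.8784 (running +114.2980)
Area = |Σ|/2 = |114.2980|/2 = 57.1490

Area at t=0.363: 57.1490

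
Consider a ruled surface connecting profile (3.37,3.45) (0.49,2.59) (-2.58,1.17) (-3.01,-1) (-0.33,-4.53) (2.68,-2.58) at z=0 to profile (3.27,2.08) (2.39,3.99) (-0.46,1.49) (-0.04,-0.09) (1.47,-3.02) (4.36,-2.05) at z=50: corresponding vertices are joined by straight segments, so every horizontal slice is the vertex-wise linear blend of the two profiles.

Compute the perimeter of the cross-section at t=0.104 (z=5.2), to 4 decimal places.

Perimeter at t=0.104: 21.9642

Cross-section at t=0.104: each vertex is (1-t)·p0[i] + t·p1[i].
  v1: (1-0.104)·(3.37,3.45) + 0.104·(3.27,2.08) = (3.3596,3.3075)
  v2: (1-0.104)·(0.49,2.59) + 0.104·(2.39,3.99) = (0.6876,2.7356)
  v3: (1-0.104)·(-2.58,1.17) + 0.104·(-0.46,1.49) = (-2.3595,1.2033)
  v4: (1-0.104)·(-3.01,-1) + 0.104·(-0.04,-0.09) = (-2.7011,-0.9054)
  v5: (1-0.104)·(-0.33,-4.53) + 0.104·(1.47,-3.02) = (-0.1428,-4.3730)
  v6: (1-0.104)·(2.68,-2.58) + 0.104·(4.36,-2.05) = (2.8547,-2.5249)
Perimeter = Σ |v_{i+1} − v_i|:
  edge 1→2: √(-2.6720² + -0.5719²) = 2.7325 (running 2.7325)
  edge 2→3: √(-3.0471² + -1.5323²) = 3.4107 (running 6.1432)
  edge 3→4: √(-0.3416² + -2.1086²) = 2.1361 (running 8.2794)
  edge 4→5: √(2.5583² + -3.4676²) = 4.3092 (running 12.5886)
  edge 5→6: √(2.9975² + 1.8481²) = 3.5214 (running 16.1100)
  edge 6→1: √(0.5049² + 5.8324²) = 5.8542 (running 21.9642)
Perimeter = 21.9642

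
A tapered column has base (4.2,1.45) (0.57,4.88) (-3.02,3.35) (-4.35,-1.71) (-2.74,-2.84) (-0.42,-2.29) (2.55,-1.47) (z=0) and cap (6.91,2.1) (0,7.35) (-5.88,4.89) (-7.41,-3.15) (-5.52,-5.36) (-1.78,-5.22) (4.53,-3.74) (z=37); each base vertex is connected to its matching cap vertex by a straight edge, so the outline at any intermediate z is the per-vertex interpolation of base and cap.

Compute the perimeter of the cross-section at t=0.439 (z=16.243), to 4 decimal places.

Cross-section at t=0.439: each vertex is (1-t)·p0[i] + t·p1[i].
  v1: (1-0.439)·(4.2,1.45) + 0.439·(6.91,2.1) = (5.3897,1.7353)
  v2: (1-0.439)·(0.57,4.88) + 0.439·(0,7.35) = (0.3198,5.9643)
  v3: (1-0.439)·(-3.02,3.35) + 0.439·(-5.88,4.89) = (-4.2755,4.0261)
  v4: (1-0.439)·(-4.35,-1.71) + 0.439·(-7.41,-3.15) = (-5.6933,-2.3422)
  v5: (1-0.439)·(-2.74,-2.84) + 0.439·(-5.52,-5.36) = (-3.9604,-3.9463)
  v6: (1-0.439)·(-0.42,-2.29) + 0.439·(-1.78,-5.22) = (-1.0170,-3.5763)
  v7: (1-0.439)·(2.55,-1.47) + 0.439·(4.53,-3.74) = (3.4192,-2.4665)
Perimeter = Σ |v_{i+1} − v_i|:
  edge 1→2: √(-5.0699² + 4.2290²) = 6.6021 (running 6.6021)
  edge 2→3: √(-4.5953² + -1.9383²) = 4.9874 (running 11.5895)
  edge 3→4: √(-1.4178² + -6.3682²) = 6.5241 (running 18.1136)
  edge 4→5: √(1.7329² + -1.6041²) = 2.3614 (running 20.4750)
  edge 5→6: √(2.9434² + 0.3700²) = 2.9665 (running 23.4416)
  edge 6→7: √(4.4363² + 1.1097²) = 4.5730 (running 28.0145)
  edge 7→1: √(1.9705² + 4.2019²) = 4.6410 (running 32.6555)
Perimeter = 32.6555

Perimeter at t=0.439: 32.6555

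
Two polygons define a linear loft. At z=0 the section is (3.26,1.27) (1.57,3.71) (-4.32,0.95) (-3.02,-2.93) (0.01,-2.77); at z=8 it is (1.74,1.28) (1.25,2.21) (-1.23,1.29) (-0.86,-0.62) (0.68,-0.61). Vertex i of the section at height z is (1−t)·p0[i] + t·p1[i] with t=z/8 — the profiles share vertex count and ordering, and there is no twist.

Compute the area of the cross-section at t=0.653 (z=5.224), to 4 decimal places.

Area at t=0.653: 11.9863

Cross-section at t=0.653: each vertex is (1-t)·p0[i] + t·p1[i].
  v1: (1-0.653)·(3.26,1.27) + 0.653·(1.74,1.28) = (2.2674,1.2765)
  v2: (1-0.653)·(1.57,3.71) + 0.653·(1.25,2.21) = (1.3610,2.7305)
  v3: (1-0.653)·(-4.32,0.95) + 0.653·(-1.23,1.29) = (-2.3022,1.1720)
  v4: (1-0.653)·(-3.02,-2.93) + 0.653·(-0.86,-0.62) = (-1.6095,-1.4216)
  v5: (1-0.653)·(0.01,-2.77) + 0.653·(0.68,-0.61) = (0.4475,-1.3595)
Shoelace sum Σ(x_i·y_{i+1} − x_{i+1}·y_i):
  i=1: 2.2674·2.7305 − 1.3610·1.2765 = +4.4538 (running +4.4538)
  i=2: 1.3610·1.1720 − -2.3022·2.7305 = +7.8814 (running +12.3352)
  i=3: -2.3022·-1.4216 − -1.6095·1.1720 = +5.1592 (running +17.4944)
  i=4: -1.6095·-1.3595 − 0.4475·-1.4216 = +2.8243 (running +20.3188)
  i=5: 0.4475·1.2765 − 2.2674·-1.3595 = +3.6539 (running +23.9726)
Area = |Σ|/2 = |23.9726|/2 = 11.9863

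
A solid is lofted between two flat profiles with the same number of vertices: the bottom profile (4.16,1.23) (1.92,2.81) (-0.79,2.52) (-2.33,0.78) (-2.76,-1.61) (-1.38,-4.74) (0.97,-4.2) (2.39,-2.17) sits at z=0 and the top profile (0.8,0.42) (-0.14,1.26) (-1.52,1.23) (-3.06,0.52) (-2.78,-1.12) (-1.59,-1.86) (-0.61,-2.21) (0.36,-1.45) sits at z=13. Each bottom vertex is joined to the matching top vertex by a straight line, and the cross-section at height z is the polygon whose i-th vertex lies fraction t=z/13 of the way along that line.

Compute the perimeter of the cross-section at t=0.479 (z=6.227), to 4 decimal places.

Cross-section at t=0.479: each vertex is (1-t)·p0[i] + t·p1[i].
  v1: (1-0.479)·(4.16,1.23) + 0.479·(0.8,0.42) = (2.5506,0.8420)
  v2: (1-0.479)·(1.92,2.81) + 0.479·(-0.14,1.26) = (0.9333,2.0675)
  v3: (1-0.479)·(-0.79,2.52) + 0.479·(-1.52,1.23) = (-1.1397,1.9021)
  v4: (1-0.479)·(-2.33,0.78) + 0.479·(-3.06,0.52) = (-2.6797,0.6555)
  v5: (1-0.479)·(-2.76,-1.61) + 0.479·(-2.78,-1.12) = (-2.7696,-1.3753)
  v6: (1-0.479)·(-1.38,-4.74) + 0.479·(-1.59,-1.86) = (-1.4806,-3.3605)
  v7: (1-0.479)·(0.97,-4.2) + 0.479·(-0.61,-2.21) = (0.2132,-3.2468)
  v8: (1-0.479)·(2.39,-2.17) + 0.479·(0.36,-1.45) = (1.4176,-1.8251)
Perimeter = Σ |v_{i+1} − v_i|:
  edge 1→2: √(-1.6173² + 1.2255²) = 2.0292 (running 2.0292)
  edge 2→3: √(-2.0729² + -0.1655²) = 2.0795 (running 4.1087)
  edge 3→4: √(-1.5400² + -1.2466²) = 1.9813 (running 6.0900)
  edge 4→5: √(-0.0899² + -2.0308²) = 2.0327 (running 8.1228)
  edge 5→6: √(1.2890² + -1.9852²) = 2.3670 (running 10.4897)
  edge 6→7: √(1.6938² + 0.1137²) = 1.6976 (running 12.1873)
  edge 7→8: √(1.2045² + 1.4217²) = 1.8633 (running 14.0506)
  edge 8→1: √(1.1329² + 2.6671²) = 2.8978 (running 16.9484)
Perimeter = 16.9484

Perimeter at t=0.479: 16.9484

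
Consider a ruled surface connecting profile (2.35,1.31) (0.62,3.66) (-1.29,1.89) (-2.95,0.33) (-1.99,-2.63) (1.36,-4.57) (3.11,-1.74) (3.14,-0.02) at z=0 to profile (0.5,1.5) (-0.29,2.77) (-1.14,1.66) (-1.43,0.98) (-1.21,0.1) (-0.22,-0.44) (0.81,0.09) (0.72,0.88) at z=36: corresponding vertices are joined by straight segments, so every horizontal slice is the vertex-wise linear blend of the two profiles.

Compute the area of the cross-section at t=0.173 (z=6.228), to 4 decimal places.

Cross-section at t=0.173: each vertex is (1-t)·p0[i] + t·p1[i].
  v1: (1-0.173)·(2.35,1.31) + 0.173·(0.5,1.5) = (2.0299,1.3429)
  v2: (1-0.173)·(0.62,3.66) + 0.173·(-0.29,2.77) = (0.4626,3.5060)
  v3: (1-0.173)·(-1.29,1.89) + 0.173·(-1.14,1.66) = (-1.2640,1.8502)
  v4: (1-0.173)·(-2.95,0.33) + 0.173·(-1.43,0.98) = (-2.6870,0.4425)
  v5: (1-0.173)·(-1.99,-2.63) + 0.173·(-1.21,0.1) = (-1.8551,-2.1577)
  v6: (1-0.173)·(1.36,-4.57) + 0.173·(-0.22,-0.44) = (1.0867,-3.8555)
  v7: (1-0.173)·(3.11,-1.74) + 0.173·(0.81,0.09) = (2.7121,-1.4234)
  v8: (1-0.173)·(3.14,-0.02) + 0.173·(0.72,0.88) = (2.7213,0.1357)
Shoelace sum Σ(x_i·y_{i+1} − x_{i+1}·y_i):
  i=1: 2.0299·3.5060 − 0.4626·1.3429 = +6.4959 (running +6.4959)
  i=2: 0.4626·1.8502 − -1.2640·3.5060 = +5.2876 (running +11.7835)
  i=3: -1.2640·0.4425 − -2.6870·1.8502 = +4.4123 (running +16.1959)
  i=4: -2.6870·-2.1577 − -1.8551·0.4425 = +6.6186 (running +22.8145)
  i=5: -1.8551·-3.8555 − 1.0867·-2.1577 = +9.4969 (running +32.3114)
  i=6: 1.0867·-1.4234 − 2.7121·-3.8555 = +8.9098 (running +41.2211)
  i=7: 2.7121·0.1357 − 2.7213·-1.4234 = +4.2416 (running +45.4628)
  i=8: 2.7213·1.3429 − 2.0299·0.1357 = +3.3789 (running +48.8417)
Area = |Σ|/2 = |48.8417|/2 = 24.4208

Area at t=0.173: 24.4208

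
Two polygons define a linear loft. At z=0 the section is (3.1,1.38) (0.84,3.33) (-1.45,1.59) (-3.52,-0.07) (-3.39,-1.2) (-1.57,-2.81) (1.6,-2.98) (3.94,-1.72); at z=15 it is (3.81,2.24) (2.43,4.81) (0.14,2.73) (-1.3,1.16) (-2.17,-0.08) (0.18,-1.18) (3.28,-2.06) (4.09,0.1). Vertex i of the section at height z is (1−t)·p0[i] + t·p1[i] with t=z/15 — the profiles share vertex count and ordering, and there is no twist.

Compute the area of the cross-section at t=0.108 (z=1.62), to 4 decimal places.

Area at t=0.108: 30.0924

Cross-section at t=0.108: each vertex is (1-t)·p0[i] + t·p1[i].
  v1: (1-0.108)·(3.1,1.38) + 0.108·(3.81,2.24) = (3.1767,1.4729)
  v2: (1-0.108)·(0.84,3.33) + 0.108·(2.43,4.81) = (1.0117,3.4898)
  v3: (1-0.108)·(-1.45,1.59) + 0.108·(0.14,2.73) = (-1.2783,1.7131)
  v4: (1-0.108)·(-3.52,-0.07) + 0.108·(-1.3,1.16) = (-3.2802,0.0628)
  v5: (1-0.108)·(-3.39,-1.2) + 0.108·(-2.17,-0.08) = (-3.2582,-1.0790)
  v6: (1-0.108)·(-1.57,-2.81) + 0.108·(0.18,-1.18) = (-1.3810,-2.6340)
  v7: (1-0.108)·(1.6,-2.98) + 0.108·(3.28,-2.06) = (1.7814,-2.8806)
  v8: (1-0.108)·(3.94,-1.72) + 0.108·(4.09,0.1) = (3.9562,-1.5234)
Shoelace sum Σ(x_i·y_{i+1} − x_{i+1}·y_i):
  i=1: 3.1767·3.4898 − 1.0117·1.4729 = +9.5960 (running +9.5960)
  i=2: 1.0117·1.7131 − -1.2783·3.4898 = +6.1942 (running +15.7902)
  i=3: -1.2783·0.0628 − -3.2802·1.7131 = +5.5391 (running +21.3293)
  i=4: -3.2802·-1.0790 − -3.2582·0.0628 = +3.7443 (running +25.0735)
  i=5: -3.2582·-2.6340 − -1.3810·-1.0790 = +7.0919 (running +32.1654)
  i=6: -1.3810·-2.8806 − 1.7814·-2.6340 = +8.6704 (running +40.8359)
  i=7: 1.7814·-1.5234 − 3.9562·-2.8806 = +8.6825 (running +49.5183)
  i=8: 3.9562·1.4729 − 3.1767·-1.5234 = +10.6665 (running +60.1848)
Area = |Σ|/2 = |60.1848|/2 = 30.0924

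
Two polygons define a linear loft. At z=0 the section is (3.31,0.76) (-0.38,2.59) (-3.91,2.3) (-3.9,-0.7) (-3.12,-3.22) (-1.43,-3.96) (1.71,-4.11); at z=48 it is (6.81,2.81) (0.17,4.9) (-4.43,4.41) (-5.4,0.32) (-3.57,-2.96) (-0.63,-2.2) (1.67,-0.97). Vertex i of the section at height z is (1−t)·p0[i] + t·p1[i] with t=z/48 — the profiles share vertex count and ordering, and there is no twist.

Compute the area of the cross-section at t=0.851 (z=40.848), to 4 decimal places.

Cross-section at t=0.851: each vertex is (1-t)·p0[i] + t·p1[i].
  v1: (1-0.851)·(3.31,0.76) + 0.851·(6.81,2.81) = (6.2885,2.5046)
  v2: (1-0.851)·(-0.38,2.59) + 0.851·(0.17,4.9) = (0.0880,4.5558)
  v3: (1-0.851)·(-3.91,2.3) + 0.851·(-4.43,4.41) = (-4.3525,4.0956)
  v4: (1-0.851)·(-3.9,-0.7) + 0.851·(-5.4,0.32) = (-5.1765,0.1680)
  v5: (1-0.851)·(-3.12,-3.22) + 0.851·(-3.57,-2.96) = (-3.5029,-2.9987)
  v6: (1-0.851)·(-1.43,-3.96) + 0.851·(-0.63,-2.2) = (-0.7492,-2.4622)
  v7: (1-0.851)·(1.71,-4.11) + 0.851·(1.67,-0.97) = (1.6760,-1.4379)
Shoelace sum Σ(x_i·y_{i+1} − x_{i+1}·y_i):
  i=1: 6.2885·4.5558 − 0.0880·2.5046 = +28.4287 (running +28.4287)
  i=2: 0.0880·4.0956 − -4.3525·4.5558 = +20.1899 (running +48.6186)
  i=3: -4.3525·0.1680 − -5.1765·4.0956 = +20.4696 (running +69.0882)
  i=4: -5.1765·-2.9987 − -3.5029·0.1680 = +16.1115 (running +85.1997)
  i=5: -3.5029·-2.4622 − -0.7492·-2.9987 = +6.3784 (running +91.5782)
  i=6: -0.7492·-1.4379 − 1.6760·-2.4622 = +5.2039 (running +96.7820)
  i=7: 1.6760·2.5046 − 6.2885·-1.4379 = +13.2395 (running +110.0215)
Area = |Σ|/2 = |110.0215|/2 = 55.0108

Area at t=0.851: 55.0108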